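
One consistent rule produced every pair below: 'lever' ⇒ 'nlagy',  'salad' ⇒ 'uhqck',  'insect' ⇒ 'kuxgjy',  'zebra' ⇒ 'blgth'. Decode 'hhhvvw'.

Shifts by position in lever: pos 0: l→n (+2), pos 1: e→l (+7), pos 2: v→a (+5), pos 3: e→g (+2), pos 4: r→y (+7) — repeating every 3. A repeating key of period 3 is used — shifts +2, +7, +5 over and over.
Undoing it on hhhvvw: h−2=f, h−7=a, h−5=c, v−2=t, v−7=o, w−5=r.

factor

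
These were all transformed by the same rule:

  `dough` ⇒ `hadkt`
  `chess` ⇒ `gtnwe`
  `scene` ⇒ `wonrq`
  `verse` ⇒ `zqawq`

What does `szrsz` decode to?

onion

A repeating key of period 3 is used — shifts +4, +12, +9 over and over.
Undoing it on szrsz: s−4=o, z−12=n, r−9=i, s−4=o, z−12=n.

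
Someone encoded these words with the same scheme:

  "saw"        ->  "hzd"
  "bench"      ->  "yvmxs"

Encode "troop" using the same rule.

Each pair mirrors across the alphabet (s↔h, a↔z, w↔d): positions sum to 25. This is the alphabet-reversal cipher (Atbash): a becomes z, b becomes y, etc.
For troop: t↔g, r↔i, o↔l, o↔l, p↔k.

gillk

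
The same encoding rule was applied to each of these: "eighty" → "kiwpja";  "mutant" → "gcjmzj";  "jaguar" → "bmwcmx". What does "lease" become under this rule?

e(4)→k(10) and i(8)→i(8) fit y≡19x+12 (mod 26); the inverse of 19 mod 26 is 11. Each letter's alphabet position (a=0..z=25) is mapped through 19·x+12 mod 26 — an affine cipher.
Applying it to lease: l(11)→19·11+12≡13=n; e(4)→19·4+12≡10=k; a(0)→19·0+12≡12=m; s(18)→19·18+12≡16=q; e(4)→19·4+12≡10=k (all mod 26).

nkmqk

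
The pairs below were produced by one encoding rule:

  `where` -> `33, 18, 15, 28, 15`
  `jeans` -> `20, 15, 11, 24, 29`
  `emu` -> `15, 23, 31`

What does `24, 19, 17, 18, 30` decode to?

w is letter #23 and maps to 33: an offset of 10. Each letter is replaced by its alphabet position (a=1..z=26) + 10.
Undoing it on 24, 19, 17, 18, 30: 24→(24−10)÷1=14=n, 19→(19−10)÷1=9=i, 17→(17−10)÷1=7=g, 18→(18−10)÷1=8=h, 30→(30−10)÷1=20=t.

night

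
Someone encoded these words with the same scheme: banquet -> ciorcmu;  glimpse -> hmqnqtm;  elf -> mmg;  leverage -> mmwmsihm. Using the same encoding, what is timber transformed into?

uqncms

The rule splits by letter class: vowels +8, consonants +1.
Applying it to timber: t(cons)+1=u, i(vowel)+8=q, m(cons)+1=n, b(cons)+1=c, e(vowel)+8=m, r(cons)+1=s.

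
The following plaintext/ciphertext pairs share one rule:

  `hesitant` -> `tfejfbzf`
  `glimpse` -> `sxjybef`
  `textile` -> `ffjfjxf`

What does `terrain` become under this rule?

ffddbjz

Two shifts are in play — +1 for a/e/i/o/u, +12 for every other letter.
Applying it to terrain: t(cons)+12=f, e(vowel)+1=f, r(cons)+12=d, r(cons)+12=d, a(vowel)+1=b, i(vowel)+1=j, n(cons)+12=z.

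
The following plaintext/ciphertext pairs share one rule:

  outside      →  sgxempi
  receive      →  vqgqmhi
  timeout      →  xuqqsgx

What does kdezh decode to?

It's a Vigenère-style cipher with numeric key [4,12]: position i shifts by key[i mod 2].
Undoing it on kdezh: k−4=g, d−12=r, e−4=a, z−12=n, h−4=d.

grand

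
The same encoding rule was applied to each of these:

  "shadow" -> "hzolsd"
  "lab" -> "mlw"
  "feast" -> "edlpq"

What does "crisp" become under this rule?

The word is reversed, then every letter is shifted forward by 11.
On crisp: reverse → psirc; then shift: p+11=a, s+11=d, i+11=t, r+11=c, c+11=n.

adtcn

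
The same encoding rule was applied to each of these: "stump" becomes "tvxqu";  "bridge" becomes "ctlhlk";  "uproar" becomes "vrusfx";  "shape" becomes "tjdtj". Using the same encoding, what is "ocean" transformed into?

pehes

In stump: s→t is +1, t→v is +2, u→x is +3, m→q is +4 — the shift increases by 1 each position. Each letter shifts forward by (position + 1), i.e. 1, 2, 3, … — the shift grows by one for each successive letter.
On ocean: o+1=p, c+2=e, e+3=h, a+4=e, n+5=s.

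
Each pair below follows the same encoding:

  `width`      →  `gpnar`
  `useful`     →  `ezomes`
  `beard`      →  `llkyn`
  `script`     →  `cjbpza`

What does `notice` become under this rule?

Shifts by position in width: pos 0: w→g (+10), pos 1: i→p (+7), pos 2: d→n (+10), pos 3: t→a (+7) — repeating every 2. The shifts repeat in a cycle of length 2: positions 0,1,… shift by +10, +7, then the pattern repeats.
On notice: n+10=x, o+7=v, t+10=d, i+7=p, c+10=m, e+7=l.

xvdpml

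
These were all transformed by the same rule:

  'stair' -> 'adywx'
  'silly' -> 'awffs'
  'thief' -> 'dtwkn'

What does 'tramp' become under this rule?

dxyir

s(18)→a(0) and t(19)→d(3) fit y≡3x+24 (mod 26); the inverse of 3 mod 26 is 9. Each letter's alphabet position (a=0..z=25) is mapped through 3·x+24 mod 26 — an affine cipher.
On tramp: t(19)→3·19+24≡3=d; r(17)→3·17+24≡23=x; a(0)→3·0+24≡24=y; m(12)→3·12+24≡8=i; p(15)→3·15+24≡17=r (all mod 26).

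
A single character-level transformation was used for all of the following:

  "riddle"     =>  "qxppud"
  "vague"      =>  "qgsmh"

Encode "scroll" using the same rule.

xxadoe

The output letters match the input read backwards, each shifted +12: riddle reversed is elddir. The word is reversed, then every letter is shifted forward by 12.
For scroll: reverse → llorcs; then shift: l+12=x, l+12=x, o+12=a, r+12=d, c+12=o, s+12=e.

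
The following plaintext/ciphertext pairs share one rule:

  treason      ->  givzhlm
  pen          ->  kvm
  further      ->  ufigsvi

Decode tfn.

gum

Each pair mirrors across the alphabet (t↔g, r↔i, e↔v): positions sum to 25. Each letter is replaced by its mirror in the alphabet: a↔z, b↔y, c↔x, and so on (the Atbash cipher).
Reversing it on tfn: t↔g, f↔u, n↔m.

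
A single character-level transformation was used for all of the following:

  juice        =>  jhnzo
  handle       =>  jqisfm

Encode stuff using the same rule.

kkzyx

Read the word backwards and shift each letter +5.
For stuff: reverse → ffuts; then shift: f+5=k, f+5=k, u+5=z, t+5=y, s+5=x.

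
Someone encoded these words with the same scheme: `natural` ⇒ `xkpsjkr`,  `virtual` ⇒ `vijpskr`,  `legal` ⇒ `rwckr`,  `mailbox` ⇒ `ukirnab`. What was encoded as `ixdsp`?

n(13)→x(23) and a(0)→k(10) fit y≡3x+10 (mod 26); the inverse of 3 mod 26 is 9. Treating letters as 0–25, the rule is x ↦ 3x + 10 (mod 26).
Undoing it on ixdsp: i(8)→9·(8−10)≡8=i; x(23)→9·(23−10)≡13=n; d(3)→9·(3−10)≡15=p; s(18)→9·(18−10)≡20=u; p(15)→9·(15−10)≡19=t (all mod 26).

input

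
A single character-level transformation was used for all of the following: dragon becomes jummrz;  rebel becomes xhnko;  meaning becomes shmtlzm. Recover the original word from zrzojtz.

Shifts by position in dragon: pos 0: d→j (+6), pos 1: r→u (+3), pos 2: a→m (+12), pos 3: g→m (+6), pos 4: o→r (+3), pos 5: n→z (+12) — repeating every 3. It's a Vigenère-style cipher with numeric key [6,3,12]: position i shifts by key[i mod 3].
Reversing it on zrzojtz: z−6=t, r−3=o, z−12=n, o−6=i, j−3=g, t−12=h, z−6=t.

tonight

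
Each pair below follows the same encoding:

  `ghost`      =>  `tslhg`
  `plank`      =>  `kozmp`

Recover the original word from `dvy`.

Each pair mirrors across the alphabet (g↔t, h↔s, o↔l): positions sum to 25. Each letter is replaced by its mirror in the alphabet: a↔z, b↔y, c↔x, and so on (the Atbash cipher).
Undoing it on dvy: d↔w, v↔e, y↔b.

web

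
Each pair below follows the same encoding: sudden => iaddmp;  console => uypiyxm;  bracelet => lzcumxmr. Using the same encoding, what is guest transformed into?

s(18)→i(8) and u(20)→a(0) fit y≡9x+2 (mod 26); the inverse of 9 mod 26 is 3. Treating letters as 0–25, the rule is x ↦ 9x + 2 (mod 26).
Applying it to guest: g(6)→9·6+2≡4=e; u(20)→9·20+2≡0=a; e(4)→9·4+2≡12=m; s(18)→9·18+2≡8=i; t(19)→9·19+2≡17=r (all mod 26).

eamir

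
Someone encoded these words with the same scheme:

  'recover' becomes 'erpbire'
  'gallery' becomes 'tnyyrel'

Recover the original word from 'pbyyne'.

Compare letters: r→e is +13, e→r is +13, c→p is +13 — a constant shift. This is a Caesar cipher with shift 13.
Decoding pbyyne: p−13=c, b−13=o, y−13=l, y−13=l, n−13=a, e−13=r.

collar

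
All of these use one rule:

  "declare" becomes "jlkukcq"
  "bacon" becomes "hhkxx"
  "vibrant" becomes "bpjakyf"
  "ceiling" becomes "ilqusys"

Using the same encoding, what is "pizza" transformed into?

vphik

The shift increases by 1 at each position, starting from +6: 6, 7, 8, ….
For pizza: p+6=v, i+7=p, z+8=h, z+9=i, a+10=k.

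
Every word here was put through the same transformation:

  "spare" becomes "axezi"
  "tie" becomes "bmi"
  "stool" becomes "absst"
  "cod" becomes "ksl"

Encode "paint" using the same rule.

Vowels shift forward by 4 and consonants shift forward by 8.
For paint: p(cons)+8=x, a(vowel)+4=e, i(vowel)+4=m, n(cons)+8=v, t(cons)+8=b.

xemvb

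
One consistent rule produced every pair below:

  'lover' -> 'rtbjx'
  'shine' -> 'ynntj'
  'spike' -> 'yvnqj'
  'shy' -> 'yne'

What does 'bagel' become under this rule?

hfmjr

The shift depends on letter class: consonant l→r is +6, but vowel o→t is +5. Two shifts are in play — +5 for a/e/i/o/u, +6 for every other letter.
Applying it to bagel: b(cons)+6=h, a(vowel)+5=f, g(cons)+6=m, e(vowel)+5=j, l(cons)+6=r.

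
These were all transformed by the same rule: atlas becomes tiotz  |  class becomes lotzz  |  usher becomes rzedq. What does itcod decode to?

table

a(0)→t(19) and t(19)→i(8) fit y≡9x+19 (mod 26); the inverse of 9 mod 26 is 3. This is an affine cipher: with a=0,…,z=25, each position x becomes (9x+19) mod 26.
Decoding itcod: i(8)→3·(8−19)≡19=t; t(19)→3·(19−19)≡0=a; c(2)→3·(2−19)≡1=b; o(14)→3·(14−19)≡11=l; d(3)→3·(3−19)≡4=e (all mod 26).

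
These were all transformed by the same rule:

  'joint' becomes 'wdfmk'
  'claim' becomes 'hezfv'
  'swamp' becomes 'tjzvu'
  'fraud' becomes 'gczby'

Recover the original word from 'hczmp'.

crane

j(9)→w(22) and o(14)→d(3) fit y≡17x+25 (mod 26); the inverse of 17 mod 26 is 23. Each letter's alphabet position (a=0..z=25) is mapped through 17·x+25 mod 26 — an affine cipher.
Decoding hczmp: h(7)→23·(7−25)≡2=c; c(2)→23·(2−25)≡17=r; z(25)→23·(25−25)≡0=a; m(12)→23·(12−25)≡13=n; p(15)→23·(15−25)≡4=e (all mod 26).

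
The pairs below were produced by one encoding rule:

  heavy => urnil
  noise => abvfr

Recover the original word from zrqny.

Compare letters: h→u is +13, e→r is +13, a→n is +13 — a constant shift. It's a constant shift of +13 (ROT13).
Undoing it on zrqny: z−13=m, r−13=e, q−13=d, n−13=a, y−13=l.

medal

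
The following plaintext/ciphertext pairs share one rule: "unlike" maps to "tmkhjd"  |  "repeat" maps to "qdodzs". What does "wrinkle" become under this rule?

vqhmjkd

Compare letters: u→t is +25, n→m is +25, l→k is +25 — a constant shift. Every letter moves 25 places later in the alphabet, wrapping around z→a.
For wrinkle: w+25=v, r+25=q, i+25=h, n+25=m, k+25=j, l+25=k, e+25=d.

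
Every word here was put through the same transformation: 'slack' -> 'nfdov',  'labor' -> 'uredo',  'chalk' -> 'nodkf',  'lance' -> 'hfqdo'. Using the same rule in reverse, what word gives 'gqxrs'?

pound

The output letters match the input read backwards, each shifted +3: slack reversed is kcals. The word is reversed, then every letter is shifted forward by 3.
Reversing it on gqxrs: shift back: g−3=d, q−3=n, x−3=u, r−3=o, s−3=p → dnuop; then reverse → pound.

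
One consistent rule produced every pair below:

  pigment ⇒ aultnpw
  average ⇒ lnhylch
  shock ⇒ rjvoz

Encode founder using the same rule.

The output letters match the input read backwards, each shifted +7: pigment reversed is tnemgip. The word is reversed, then every letter is shifted forward by 7.
For founder: reverse → rednuof; then shift: r+7=y, e+7=l, d+7=k, n+7=u, u+7=b, o+7=v, f+7=m.

ylkubvm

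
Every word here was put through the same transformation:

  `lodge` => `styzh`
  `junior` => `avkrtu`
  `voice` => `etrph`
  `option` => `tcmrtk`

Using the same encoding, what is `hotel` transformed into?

itmhs

This is an affine cipher: with a=0,…,z=25, each position x becomes (9x+23) mod 26.
Applying it to hotel: h(7)→9·7+23≡8=i; o(14)→9·14+23≡19=t; t(19)→9·19+23≡12=m; e(4)→9·4+23≡7=h; l(11)→9·11+23≡18=s (all mod 26).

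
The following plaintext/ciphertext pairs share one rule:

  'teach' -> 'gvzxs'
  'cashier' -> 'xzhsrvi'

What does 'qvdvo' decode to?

jewel

Each pair mirrors across the alphabet (t↔g, e↔v, a↔z): positions sum to 25. Each letter is replaced by its mirror in the alphabet: a↔z, b↔y, c↔x, and so on (the Atbash cipher).
Undoing it on qvdvo: q↔j, v↔e, d↔w, v↔e, o↔l.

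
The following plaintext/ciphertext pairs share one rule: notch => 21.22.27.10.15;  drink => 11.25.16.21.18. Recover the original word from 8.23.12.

ape

n is letter #14 and maps to 21: an offset of 7. Letters become their 1-based position plus 7 (so a→8, b→9, …).
Decoding 8.23.12: 8→(8−7)÷1=1=a, 23→(23−7)÷1=16=p, 12→(12−7)÷1=5=e.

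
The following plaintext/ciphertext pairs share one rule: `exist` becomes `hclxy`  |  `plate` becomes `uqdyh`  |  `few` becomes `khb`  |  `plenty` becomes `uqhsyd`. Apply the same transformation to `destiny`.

Vowels shift forward by 3 and consonants shift forward by 5.
Applying it to destiny: d(cons)+5=i, e(vowel)+3=h, s(cons)+5=x, t(cons)+5=y, i(vowel)+3=l, n(cons)+5=s, y(cons)+5=d.

ihxylsd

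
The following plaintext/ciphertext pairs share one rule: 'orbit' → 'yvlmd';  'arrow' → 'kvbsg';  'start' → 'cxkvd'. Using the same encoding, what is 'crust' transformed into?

Shifts by position in orbit: pos 0: o→y (+10), pos 1: r→v (+4), pos 2: b→l (+10), pos 3: i→m (+4) — repeating every 2. It's a Vigenère-style cipher with numeric key [10,4]: position i shifts by key[i mod 2].
For crust: c+10=m, r+4=v, u+10=e, s+4=w, t+10=d.

mvewd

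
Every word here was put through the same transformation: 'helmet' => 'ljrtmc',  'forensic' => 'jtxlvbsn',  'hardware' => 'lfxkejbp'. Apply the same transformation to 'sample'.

In helmet: h→l is +4, e→j is +5, l→r is +6, m→t is +7 — the shift increases by 1 each position. Letter i (0-indexed) is shifted by i+4, so successive shifts are 4, 5, 6, ….
For sample: s+4=w, a+5=f, m+6=s, p+7=w, l+8=t, e+9=n.

wfswtn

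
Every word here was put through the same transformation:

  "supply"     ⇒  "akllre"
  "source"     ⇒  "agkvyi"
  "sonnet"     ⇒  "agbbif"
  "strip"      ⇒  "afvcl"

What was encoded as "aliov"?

spear

Treating letters as 0–25, the rule is x ↦ 5x + 14 (mod 26).
Undoing it on aliov: a(0)→21·(0−14)≡18=s; l(11)→21·(11−14)≡15=p; i(8)→21·(8−14)≡4=e; o(14)→21·(14−14)≡0=a; v(21)→21·(21−14)≡17=r (all mod 26).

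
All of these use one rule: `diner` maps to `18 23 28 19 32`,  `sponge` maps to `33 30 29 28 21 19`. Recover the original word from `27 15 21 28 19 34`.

d is letter #4 and maps to 18: an offset of 14. Each letter is replaced by its alphabet position (a=1..z=26) + 14.
Undoing it on 27 15 21 28 19 34: 27→(27−14)÷1=13=m, 15→(15−14)÷1=1=a, 21→(21−14)÷1=7=g, 28→(28−14)÷1=14=n, 19→(19−14)÷1=5=e, 34→(34−14)÷1=20=t.

magnet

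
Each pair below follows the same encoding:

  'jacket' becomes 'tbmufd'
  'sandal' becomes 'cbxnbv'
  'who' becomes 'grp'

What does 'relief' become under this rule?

The shift depends on letter class: consonant j→t is +10, but vowel a→b is +1. Two shifts are in play — +1 for a/e/i/o/u, +10 for every other letter.
For relief: r(cons)+10=b, e(vowel)+1=f, l(cons)+10=v, i(vowel)+1=j, e(vowel)+1=f, f(cons)+10=p.

bfvjfp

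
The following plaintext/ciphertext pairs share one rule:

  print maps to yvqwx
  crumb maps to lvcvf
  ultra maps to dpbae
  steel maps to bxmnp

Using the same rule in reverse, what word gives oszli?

The shifts repeat in a cycle of length 3: positions 0,1,… shift by +9, +4, +8, then the pattern repeats.
Decoding oszli: o−9=f, s−4=o, z−8=r, l−9=c, i−4=e.

force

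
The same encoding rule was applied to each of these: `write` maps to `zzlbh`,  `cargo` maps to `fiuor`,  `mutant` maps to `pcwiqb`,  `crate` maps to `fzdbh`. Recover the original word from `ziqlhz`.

Shifts by position in write: pos 0: w→z (+3), pos 1: r→z (+8), pos 2: i→l (+3), pos 3: t→b (+8) — repeating every 2. The shifts repeat in a cycle of length 2: positions 0,1,… shift by +3, +8, then the pattern repeats.
Decoding ziqlhz: z−3=w, i−8=a, q−3=n, l−8=d, h−3=e, z−8=r.

wander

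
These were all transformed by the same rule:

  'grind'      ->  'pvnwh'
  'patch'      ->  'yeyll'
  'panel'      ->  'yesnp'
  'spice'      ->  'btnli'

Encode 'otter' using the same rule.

xxynv

The shifts repeat in a cycle of length 3: positions 0,1,… shift by +9, +4, +5, then the pattern repeats.
On otter: o+9=x, t+4=x, t+5=y, e+9=n, r+4=v.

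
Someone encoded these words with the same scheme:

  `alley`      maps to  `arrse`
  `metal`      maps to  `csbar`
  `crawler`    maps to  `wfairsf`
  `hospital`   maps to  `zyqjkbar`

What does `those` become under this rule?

bzyqs

a(0)→a(0) and l(11)→r(17) fit y≡11x+0 (mod 26); the inverse of 11 mod 26 is 19. Each letter's alphabet position (a=0..z=25) is mapped through 11·x+0 mod 26 — an affine cipher.
On those: t(19)→11·19+0≡1=b; h(7)→11·7+0≡25=z; o(14)→11·14+0≡24=y; s(18)→11·18+0≡16=q; e(4)→11·4+0≡18=s (all mod 26).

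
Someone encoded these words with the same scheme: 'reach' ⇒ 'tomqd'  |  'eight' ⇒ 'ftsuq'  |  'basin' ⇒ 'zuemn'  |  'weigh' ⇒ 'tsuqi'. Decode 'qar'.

The output letters match the input read backwards, each shifted +12: reach reversed is hcaer. Read the word backwards and shift each letter +12.
Undoing it on qar: shift back: q−12=e, a−12=o, r−12=f → eof; then reverse → foe.

foe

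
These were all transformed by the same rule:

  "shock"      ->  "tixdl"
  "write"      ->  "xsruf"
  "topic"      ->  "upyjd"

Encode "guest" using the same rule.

Shifts by position in shock: pos 0: s→t (+1), pos 1: h→i (+1), pos 2: o→x (+9), pos 3: c→d (+1), pos 4: k→l (+1) — repeating every 3. A repeating key of period 3 is used — shifts +1, +1, +9 over and over.
On guest: g+1=h, u+1=v, e+9=n, s+1=t, t+1=u.

hvntu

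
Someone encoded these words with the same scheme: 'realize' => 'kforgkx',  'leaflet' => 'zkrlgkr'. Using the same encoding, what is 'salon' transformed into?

Read the word backwards and shift each letter +6.
On salon: reverse → nolas; then shift: n+6=t, o+6=u, l+6=r, a+6=g, s+6=y.

turgy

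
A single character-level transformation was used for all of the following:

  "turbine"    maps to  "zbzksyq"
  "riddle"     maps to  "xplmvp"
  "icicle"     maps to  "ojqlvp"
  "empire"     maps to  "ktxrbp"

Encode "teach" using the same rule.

zlilr

Letter i (0-indexed) is shifted by i+6, so successive shifts are 6, 7, 8, ….
On teach: t+6=z, e+7=l, a+8=i, c+9=l, h+10=r.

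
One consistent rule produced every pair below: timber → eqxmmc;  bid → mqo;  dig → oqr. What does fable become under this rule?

The shift depends on letter class: consonant t→e is +11, but vowel i→q is +8. Two shifts are in play — +8 for a/e/i/o/u, +11 for every other letter.
For fable: f(cons)+11=q, a(vowel)+8=i, b(cons)+11=m, l(cons)+11=w, e(vowel)+8=m.

qimwm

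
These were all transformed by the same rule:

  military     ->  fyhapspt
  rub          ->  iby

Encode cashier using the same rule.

Two steps: reverse the string, then apply a Caesar shift of +7.
For cashier: reverse → reihsac; then shift: r+7=y, e+7=l, i+7=p, h+7=o, s+7=z, a+7=h, c+7=j.

ylpozhj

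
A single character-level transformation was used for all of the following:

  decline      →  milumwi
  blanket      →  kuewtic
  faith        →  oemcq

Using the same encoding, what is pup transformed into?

yyy

The shift depends on letter class: consonant d→m is +9, but vowel e→i is +4. The rule splits by letter class: vowels +4, consonants +9.
On pup: p(cons)+9=y, u(vowel)+4=y, p(cons)+9=y.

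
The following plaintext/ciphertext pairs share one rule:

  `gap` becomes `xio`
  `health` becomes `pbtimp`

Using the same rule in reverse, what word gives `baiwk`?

coast

The output letters match the input read backwards, each shifted +8: gap reversed is pag. Two steps: reverse the string, then apply a Caesar shift of +8.
Reversing it on baiwk: shift back: b−8=t, a−8=s, i−8=a, w−8=o, k−8=c → tsaoc; then reverse → coast.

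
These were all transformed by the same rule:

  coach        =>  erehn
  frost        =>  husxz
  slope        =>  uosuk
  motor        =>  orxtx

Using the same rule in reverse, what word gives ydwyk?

waste

In coach: c→e is +2, o→r is +3, a→e is +4, c→h is +5 — the shift increases by 1 each position. Letter i (0-indexed) is shifted by i+2, so successive shifts are 2, 3, 4, ….
Reversing it on ydwyk: y−2=w, d−3=a, w−4=s, y−5=t, k−6=e.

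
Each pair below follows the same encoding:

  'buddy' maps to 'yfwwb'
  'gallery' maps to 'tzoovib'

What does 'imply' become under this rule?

rnkob

Each pair mirrors across the alphabet (b↔y, u↔f, d↔w): positions sum to 25. Letters are reflected about the middle of the alphabet (position → 25−position): Atbash.
On imply: i↔r, m↔n, p↔k, l↔o, y↔b.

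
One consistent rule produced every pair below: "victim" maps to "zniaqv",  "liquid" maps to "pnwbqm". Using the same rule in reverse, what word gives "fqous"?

blink

In victim: v→z is +4, i→n is +5, c→i is +6, t→a is +7 — the shift increases by 1 each position. Letter i (0-indexed) is shifted by i+4, so successive shifts are 4, 5, 6, ….
Reversing it on fqous: f−4=b, q−5=l, o−6=i, u−7=n, s−8=k.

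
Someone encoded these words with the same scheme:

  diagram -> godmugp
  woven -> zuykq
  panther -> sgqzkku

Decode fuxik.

The shifts repeat in a cycle of length 2: positions 0,1,… shift by +3, +6, then the pattern repeats.
Undoing it on fuxik: f−3=c, u−6=o, x−3=u, i−6=c, k−3=h.

couch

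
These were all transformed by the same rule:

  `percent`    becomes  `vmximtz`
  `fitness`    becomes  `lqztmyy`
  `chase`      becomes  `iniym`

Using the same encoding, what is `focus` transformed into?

lwicy

Vowels shift forward by 8 and consonants shift forward by 6.
On focus: f(cons)+6=l, o(vowel)+8=w, c(cons)+6=i, u(vowel)+8=c, s(cons)+6=y.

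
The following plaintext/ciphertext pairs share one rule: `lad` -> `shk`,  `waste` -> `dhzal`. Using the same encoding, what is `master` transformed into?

Compare letters: l→s is +7, a→h is +7, d→k is +7 — a constant shift. Each letter is shifted forward by 7 in the alphabet (a Caesar shift of +7).
For master: m+7=t, a+7=h, s+7=z, t+7=a, e+7=l, r+7=y.

thzaly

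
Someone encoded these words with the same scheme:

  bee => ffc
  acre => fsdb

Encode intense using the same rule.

ftofuoj

The output letters match the input read backwards, each shifted +1: bee reversed is eeb. Read the word backwards and shift each letter +1.
Applying it to intense: reverse → esnetni; then shift: e+1=f, s+1=t, n+1=o, e+1=f, t+1=u, n+1=o, i+1=j.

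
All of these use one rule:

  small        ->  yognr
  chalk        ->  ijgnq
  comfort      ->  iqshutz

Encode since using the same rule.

Shifts by position in small: pos 0: s→y (+6), pos 1: m→o (+2), pos 2: a→g (+6), pos 3: l→n (+2) — repeating every 2. A repeating key of period 2 is used — shifts +6, +2 over and over.
On since: s+6=y, i+2=k, n+6=t, c+2=e, e+6=k.

yktek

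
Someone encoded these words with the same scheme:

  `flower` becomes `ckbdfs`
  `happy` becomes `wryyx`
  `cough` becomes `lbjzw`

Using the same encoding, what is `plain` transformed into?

f(5)→c(2) and l(11)→k(10) fit y≡23x+17 (mod 26); the inverse of 23 mod 26 is 17. Each letter's alphabet position (a=0..z=25) is mapped through 23·x+17 mod 26 — an affine cipher.
On plain: p(15)→23·15+17≡24=y; l(11)→23·11+17≡10=k; a(0)→23·0+17≡17=r; i(8)→23·8+17≡19=t; n(13)→23·13+17≡4=e (all mod 26).

ykrte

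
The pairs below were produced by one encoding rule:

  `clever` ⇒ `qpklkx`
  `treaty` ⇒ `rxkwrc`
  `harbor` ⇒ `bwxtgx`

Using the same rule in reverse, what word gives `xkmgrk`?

c(2)→q(16) and l(11)→p(15) fit y≡23x+22 (mod 26); the inverse of 23 mod 26 is 17. Treating letters as 0–25, the rule is x ↦ 23x + 22 (mod 26).
Decoding xkmgrk: x(23)→17·(23−22)≡17=r; k(10)→17·(10−22)≡4=e; m(12)→17·(12−22)≡12=m; g(6)→17·(6−22)≡14=o; r(17)→17·(17−22)≡19=t; k(10)→17·(10−22)≡4=e (all mod 26).

remote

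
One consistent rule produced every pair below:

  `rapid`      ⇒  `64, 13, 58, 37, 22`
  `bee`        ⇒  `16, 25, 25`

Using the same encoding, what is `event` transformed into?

25, 76, 25, 52, 70

r(#18)→64 and a(#1)→13: differences scale by 3, so n = 3·pos + 10. The formula is n = 3×(alphabet index, a=1) + 10.
Applying it to event: e=5→25, v=22→76, e=5→25, n=14→52, t=20→70.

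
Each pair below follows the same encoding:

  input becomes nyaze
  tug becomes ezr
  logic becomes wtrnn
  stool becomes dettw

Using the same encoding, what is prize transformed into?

acnkj

The shift depends on letter class: consonant n→y is +11, but vowel i→n is +5. Two shifts are in play — +5 for a/e/i/o/u, +11 for every other letter.
For prize: p(cons)+11=a, r(cons)+11=c, i(vowel)+5=n, z(cons)+11=k, e(vowel)+5=j.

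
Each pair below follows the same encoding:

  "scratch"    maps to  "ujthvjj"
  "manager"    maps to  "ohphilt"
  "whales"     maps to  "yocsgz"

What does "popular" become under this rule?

The shifts repeat in a cycle of length 2: positions 0,1,… shift by +2, +7, then the pattern repeats.
Applying it to popular: p+2=r, o+7=v, p+2=r, u+7=b, l+2=n, a+7=h, r+2=t.

rvrbnht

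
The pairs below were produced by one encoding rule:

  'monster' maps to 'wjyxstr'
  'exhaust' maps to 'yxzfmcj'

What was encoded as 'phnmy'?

The output letters match the input read backwards, each shifted +5: monster reversed is retsnom. The word is reversed, then every letter is shifted forward by 5.
Undoing it on phnmy: shift back: p−5=k, h−5=c, n−5=i, m−5=h, y−5=t → kciht; then reverse → thick.

thick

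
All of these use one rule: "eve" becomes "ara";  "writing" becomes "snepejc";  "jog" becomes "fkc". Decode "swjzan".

wander

Compare letters: e→a is +22, v→r is +22, e→a is +22 — a constant shift. Every letter moves 22 places later in the alphabet, wrapping around z→a.
Reversing it on swjzan: s−22=w, w−22=a, j−22=n, z−22=d, a−22=e, n−22=r.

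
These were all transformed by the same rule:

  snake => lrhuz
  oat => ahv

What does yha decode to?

The word is reversed, then every letter is shifted forward by 7.
Undoing it on yha: shift back: y−7=r, h−7=a, a−7=t → rat; then reverse → tar.

tar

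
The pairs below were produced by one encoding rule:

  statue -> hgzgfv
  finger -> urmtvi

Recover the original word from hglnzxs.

stomach

Each pair mirrors across the alphabet (s↔h, t↔g, a↔z): positions sum to 25. Letters are reflected about the middle of the alphabet (position → 25−position): Atbash.
Reversing it on hglnzxs: h↔s, g↔t, l↔o, n↔m, z↔a, x↔c, s↔h.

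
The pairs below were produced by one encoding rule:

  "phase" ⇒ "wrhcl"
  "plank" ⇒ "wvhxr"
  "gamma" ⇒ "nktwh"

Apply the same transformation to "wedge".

Shifts by position in phase: pos 0: p→w (+7), pos 1: h→r (+10), pos 2: a→h (+7), pos 3: s→c (+10) — repeating every 2. The shifts repeat in a cycle of length 2: positions 0,1,… shift by +7, +10, then the pattern repeats.
On wedge: w+7=d, e+10=o, d+7=k, g+10=q, e+7=l.

dokql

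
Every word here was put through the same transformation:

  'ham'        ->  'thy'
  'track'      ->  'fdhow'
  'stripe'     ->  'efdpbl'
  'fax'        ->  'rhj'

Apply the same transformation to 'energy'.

The shift depends on letter class: consonant h→t is +12, but vowel a→h is +7. Vowels shift forward by 7 and consonants shift forward by 12.
Applying it to energy: e(vowel)+7=l, n(cons)+12=z, e(vowel)+7=l, r(cons)+12=d, g(cons)+12=s, y(cons)+12=k.

lzldsk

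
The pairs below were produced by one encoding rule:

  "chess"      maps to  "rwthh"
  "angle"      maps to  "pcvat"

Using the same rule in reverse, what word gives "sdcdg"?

Each letter is shifted forward by 15 in the alphabet (a Caesar shift of +15).
Reversing it on sdcdg: s−15=d, d−15=o, c−15=n, d−15=o, g−15=r.

donor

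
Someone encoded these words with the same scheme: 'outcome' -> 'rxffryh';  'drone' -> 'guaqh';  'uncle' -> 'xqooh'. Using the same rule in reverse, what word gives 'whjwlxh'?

textile

Shifts by position in outcome: pos 0: o→r (+3), pos 1: u→x (+3), pos 2: t→f (+12), pos 3: c→f (+3), pos 4: o→r (+3), pos 5: m→y (+12) — repeating every 3. A repeating key of period 3 is used — shifts +3, +3, +12 over and over.
Reversing it on whjwlxh: w−3=t, h−3=e, j−12=x, w−3=t, l−3=i, x−12=l, h−3=e.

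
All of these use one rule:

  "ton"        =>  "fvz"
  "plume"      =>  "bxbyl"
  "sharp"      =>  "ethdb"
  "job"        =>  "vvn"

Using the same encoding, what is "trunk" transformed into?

fdbzw

The shift depends on letter class: consonant t→f is +12, but vowel o→v is +7. Vowels shift forward by 7 and consonants shift forward by 12.
On trunk: t(cons)+12=f, r(cons)+12=d, u(vowel)+7=b, n(cons)+12=z, k(cons)+12=w.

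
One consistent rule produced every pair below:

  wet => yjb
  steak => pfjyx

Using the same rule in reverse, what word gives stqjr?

The output letters match the input read backwards, each shifted +5: wet reversed is tew. Two steps: reverse the string, then apply a Caesar shift of +5.
Decoding stqjr: shift back: s−5=n, t−5=o, q−5=l, j−5=e, r−5=m → nolem; then reverse → melon.

melon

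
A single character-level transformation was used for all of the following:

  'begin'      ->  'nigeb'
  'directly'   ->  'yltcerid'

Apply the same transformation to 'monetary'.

yratenom

The word is simply reversed.
For monetary: reverse → yratenom.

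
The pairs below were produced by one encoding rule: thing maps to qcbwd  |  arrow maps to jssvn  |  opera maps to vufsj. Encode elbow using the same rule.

fyivn

t(19)→q(16) and h(7)→c(2) fit y≡25x+9 (mod 26); the inverse of 25 mod 26 is 25. This is an affine cipher: with a=0,…,z=25, each position x becomes (25x+9) mod 26.
On elbow: e(4)→25·4+9≡5=f; l(11)→25·11+9≡24=y; b(1)→25·1+9≡8=i; o(14)→25·14+9≡21=v; w(22)→25·22+9≡13=n (all mod 26).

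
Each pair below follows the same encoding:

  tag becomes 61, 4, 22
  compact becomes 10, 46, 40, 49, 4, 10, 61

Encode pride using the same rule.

t(#20)→61 and a(#1)→4: differences scale by 3, so n = 3·pos + 1. Each letter becomes 3×(its alphabet position, a=1..z=26) + 1.
For pride: p=16→49, r=18→55, i=9→28, d=4→13, e=5→16.

49, 55, 28, 13, 16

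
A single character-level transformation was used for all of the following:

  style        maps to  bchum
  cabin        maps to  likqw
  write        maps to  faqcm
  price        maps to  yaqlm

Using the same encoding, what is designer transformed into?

mmbqpwma

The shift depends on letter class: consonant s→b is +9, but vowel e→m is +8. Vowels shift forward by 8 and consonants shift forward by 9.
Applying it to designer: d(cons)+9=m, e(vowel)+8=m, s(cons)+9=b, i(vowel)+8=q, g(cons)+9=p, n(cons)+9=w, e(vowel)+8=m, r(cons)+9=a.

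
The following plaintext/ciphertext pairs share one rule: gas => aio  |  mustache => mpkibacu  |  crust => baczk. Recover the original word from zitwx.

Two steps: reverse the string, then apply a Caesar shift of +8.
Decoding zitwx: shift back: z−8=r, i−8=a, t−8=l, w−8=o, x−8=p → ralop; then reverse → polar.

polar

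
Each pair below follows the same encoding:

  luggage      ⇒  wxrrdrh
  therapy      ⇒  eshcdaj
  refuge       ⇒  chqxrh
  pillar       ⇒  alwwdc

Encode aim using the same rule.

dlx

The shift depends on letter class: consonant l→w is +11, but vowel u→x is +3. Two shifts are in play — +3 for a/e/i/o/u, +11 for every other letter.
For aim: a(vowel)+3=d, i(vowel)+3=l, m(cons)+11=x.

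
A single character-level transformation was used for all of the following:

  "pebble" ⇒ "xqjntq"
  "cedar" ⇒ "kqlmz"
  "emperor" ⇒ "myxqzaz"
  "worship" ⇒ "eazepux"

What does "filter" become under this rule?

nutfmd

Shifts by position in pebble: pos 0: p→x (+8), pos 1: e→q (+12), pos 2: b→j (+8), pos 3: b→n (+12) — repeating every 2. It's a Vigenère-style cipher with numeric key [8,12]: position i shifts by key[i mod 2].
Applying it to filter: f+8=n, i+12=u, l+8=t, t+12=f, e+8=m, r+12=d.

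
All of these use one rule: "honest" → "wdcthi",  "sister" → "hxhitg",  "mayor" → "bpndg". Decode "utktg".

fever

Compare letters: h→w is +15, o→d is +15, n→c is +15 — a constant shift. Every letter moves 15 places later in the alphabet, wrapping around z→a.
Reversing it on utktg: u−15=f, t−15=e, k−15=v, t−15=e, g−15=r.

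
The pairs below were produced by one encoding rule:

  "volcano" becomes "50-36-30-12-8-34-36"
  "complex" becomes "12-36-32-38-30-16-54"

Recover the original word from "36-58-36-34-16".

v(#22)→50 and o(#15)→36: differences scale by 2, so n = 2·pos + 6. The formula is n = 2×(alphabet index, a=1) + 6.
Decoding 36-58-36-34-16: 36→(36−6)÷2=15=o, 58→(58−6)÷2=26=z, 36→(36−6)÷2=15=o, 34→(34−6)÷2=14=n, 16→(16−6)÷2=5=e.

ozone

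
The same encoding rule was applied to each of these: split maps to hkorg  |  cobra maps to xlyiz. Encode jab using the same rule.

Each pair mirrors across the alphabet (s↔h, p↔k, l↔o): positions sum to 25. Each letter is replaced by its mirror in the alphabet: a↔z, b↔y, c↔x, and so on (the Atbash cipher).
For jab: j↔q, a↔z, b↔y.

qzy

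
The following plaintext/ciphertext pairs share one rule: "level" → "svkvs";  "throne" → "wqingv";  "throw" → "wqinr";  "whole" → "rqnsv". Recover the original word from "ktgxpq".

vanish

Treating letters as 0–25, the rule is x ↦ 7x + 19 (mod 26).
Decoding ktgxpq: k(10)→15·(10−19)≡21=v; t(19)→15·(19−19)≡0=a; g(6)→15·(6−19)≡13=n; x(23)→15·(23−19)≡8=i; p(15)→15·(15−19)≡18=s; q(16)→15·(16−19)≡7=h (all mod 26).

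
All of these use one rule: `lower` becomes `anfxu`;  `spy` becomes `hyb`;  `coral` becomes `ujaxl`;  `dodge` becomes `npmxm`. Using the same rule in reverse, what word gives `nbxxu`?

The output letters match the input read backwards, each shifted +9: lower reversed is rewol. The word is reversed, then every letter is shifted forward by 9.
Decoding nbxxu: shift back: n−9=e, b−9=s, x−9=o, x−9=o, u−9=l → esool; then reverse → loose.

loose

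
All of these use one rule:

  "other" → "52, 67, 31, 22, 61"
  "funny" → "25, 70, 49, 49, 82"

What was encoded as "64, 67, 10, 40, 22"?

stake

The formula is n = 3×(alphabet index, a=1) + 7.
Undoing it on 64, 67, 10, 40, 22: 64→(64−7)÷3=19=s, 67→(67−7)÷3=20=t, 10→(10−7)÷3=1=a, 40→(40−7)÷3=11=k, 22→(22−7)÷3=5=e.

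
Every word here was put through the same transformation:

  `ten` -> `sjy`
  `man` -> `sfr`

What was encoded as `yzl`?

The output letters match the input read backwards, each shifted +5: ten reversed is net. Two steps: reverse the string, then apply a Caesar shift of +5.
Decoding yzl: shift back: y−5=t, z−5=u, l−5=g → tug; then reverse → gut.

gut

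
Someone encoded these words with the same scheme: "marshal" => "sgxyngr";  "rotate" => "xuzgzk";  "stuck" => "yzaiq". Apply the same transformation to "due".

Compare letters: m→s is +6, a→g is +6, r→x is +6 — a constant shift. This is a Caesar cipher with shift 6.
On due: d+6=j, u+6=a, e+6=k.

jak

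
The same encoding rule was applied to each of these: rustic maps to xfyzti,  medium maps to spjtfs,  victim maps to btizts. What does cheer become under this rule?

inppx

Two shifts are in play — +11 for a/e/i/o/u, +6 for every other letter.
For cheer: c(cons)+6=i, h(cons)+6=n, e(vowel)+11=p, e(vowel)+11=p, r(cons)+6=x.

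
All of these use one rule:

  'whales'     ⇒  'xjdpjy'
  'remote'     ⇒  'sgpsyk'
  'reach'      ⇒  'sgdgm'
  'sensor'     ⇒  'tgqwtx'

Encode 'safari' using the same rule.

In whales: w→x is +1, h→j is +2, a→d is +3, l→p is +4 — the shift increases by 1 each position. Each letter shifts forward by (position + 1), i.e. 1, 2, 3, … — the shift grows by one for each successive letter.
On safari: s+1=t, a+2=c, f+3=i, a+4=e, r+5=w, i+6=o.

tciewo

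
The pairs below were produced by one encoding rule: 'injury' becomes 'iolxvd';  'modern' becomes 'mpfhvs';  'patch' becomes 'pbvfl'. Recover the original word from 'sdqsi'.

scope

In injury: i→i is +0, n→o is +1, j→l is +2, u→x is +3 — the shift increases by 1 each position. Each letter shifts forward by its position index (0, 1, 2, …) — the shift grows by one for each successive letter.
Reversing it on sdqsi: s−0=s, d−1=c, q−2=o, s−3=p, i−4=e.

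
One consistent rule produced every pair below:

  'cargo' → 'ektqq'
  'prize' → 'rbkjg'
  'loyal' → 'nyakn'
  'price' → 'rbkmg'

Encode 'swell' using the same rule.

uggvn

Shifts by position in cargo: pos 0: c→e (+2), pos 1: a→k (+10), pos 2: r→t (+2), pos 3: g→q (+10) — repeating every 2. A repeating key of period 2 is used — shifts +2, +10 over and over.
For swell: s+2=u, w+10=g, e+2=g, l+10=v, l+2=n.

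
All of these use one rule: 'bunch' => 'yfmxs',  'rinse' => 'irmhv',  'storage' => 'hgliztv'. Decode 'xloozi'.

collar

Each pair mirrors across the alphabet (b↔y, u↔f, n↔m): positions sum to 25. Letters are reflected about the middle of the alphabet (position → 25−position): Atbash.
Reversing it on xloozi: x↔c, l↔o, o↔l, o↔l, z↔a, i↔r.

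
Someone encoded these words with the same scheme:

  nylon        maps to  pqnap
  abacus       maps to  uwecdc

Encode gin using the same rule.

pki

The output letters match the input read backwards, each shifted +2: nylon reversed is nolyn. Read the word backwards and shift each letter +2.
On gin: reverse → nig; then shift: n+2=p, i+2=k, g+2=i.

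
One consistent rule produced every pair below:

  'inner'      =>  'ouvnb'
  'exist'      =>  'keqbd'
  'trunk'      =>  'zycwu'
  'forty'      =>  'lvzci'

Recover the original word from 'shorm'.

magic

In inner: i→o is +6, n→u is +7, n→v is +8, e→n is +9 — the shift increases by 1 each position. Letter i (0-indexed) is shifted by i+6, so successive shifts are 6, 7, 8, ….
Undoing it on shorm: s−6=m, h−7=a, o−8=g, r−9=i, m−10=c.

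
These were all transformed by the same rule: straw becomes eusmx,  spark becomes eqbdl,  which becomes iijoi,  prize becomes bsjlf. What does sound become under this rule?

epvze

Shifts by position in straw: pos 0: s→e (+12), pos 1: t→u (+1), pos 2: r→s (+1), pos 3: a→m (+12), pos 4: w→x (+1) — repeating every 3. The shifts repeat in a cycle of length 3: positions 0,1,… shift by +12, +1, +1, then the pattern repeats.
For sound: s+12=e, o+1=p, u+1=v, n+12=z, d+1=e.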